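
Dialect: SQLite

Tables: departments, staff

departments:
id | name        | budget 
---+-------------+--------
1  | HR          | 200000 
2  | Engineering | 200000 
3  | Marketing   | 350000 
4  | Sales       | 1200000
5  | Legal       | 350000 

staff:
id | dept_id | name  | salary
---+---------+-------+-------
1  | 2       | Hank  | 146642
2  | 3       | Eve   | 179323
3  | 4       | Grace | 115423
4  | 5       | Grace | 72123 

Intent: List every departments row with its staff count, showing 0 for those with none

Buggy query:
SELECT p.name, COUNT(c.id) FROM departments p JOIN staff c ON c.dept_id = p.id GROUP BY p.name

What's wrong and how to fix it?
Bug: An inner join excludes parents with zero children

Fix: Switch to LEFT JOIN to retain unmatched parent rows

Corrected query:
SELECT p.name, COUNT(c.id) FROM departments p LEFT JOIN staff c ON c.dept_id = p.id GROUP BY p.name

Result:
name        | COUNT(c.id)
------------+------------
Engineering | 1          
HR          | 0          
Legal       | 1          
Marketing   | 1          
Sales       | 1          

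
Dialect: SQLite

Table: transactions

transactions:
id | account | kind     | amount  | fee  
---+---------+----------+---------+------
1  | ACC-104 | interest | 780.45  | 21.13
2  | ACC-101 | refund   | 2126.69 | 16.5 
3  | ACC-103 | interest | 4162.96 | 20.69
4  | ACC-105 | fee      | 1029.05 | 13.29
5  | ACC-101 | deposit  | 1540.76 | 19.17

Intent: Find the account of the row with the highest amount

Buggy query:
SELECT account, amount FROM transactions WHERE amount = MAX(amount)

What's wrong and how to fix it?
Bug: WHERE is evaluated per row; an aggregate over the whole table isn't defined there

Fix: Use a subquery: WHERE amount = (SELECT MAX(amount) FROM transactions)

Corrected query:
SELECT account, amount FROM transactions WHERE amount = (SELECT MAX(amount) FROM transactions)

Result:
account | amount 
--------+--------
ACC-103 | 4162.96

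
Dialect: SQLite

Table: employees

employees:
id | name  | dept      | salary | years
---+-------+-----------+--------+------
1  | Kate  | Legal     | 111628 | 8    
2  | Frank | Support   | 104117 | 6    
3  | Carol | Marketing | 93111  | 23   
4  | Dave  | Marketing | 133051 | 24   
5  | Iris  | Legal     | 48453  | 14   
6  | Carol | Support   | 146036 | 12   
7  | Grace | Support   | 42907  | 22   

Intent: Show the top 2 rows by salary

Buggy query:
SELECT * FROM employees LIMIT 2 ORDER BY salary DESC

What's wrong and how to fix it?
Bug: LIMIT must come after ORDER BY

Fix: Swap the clauses: ORDER BY first, then LIMIT

Corrected query:
SELECT * FROM employees ORDER BY salary DESC LIMIT 2

Result:
id | name  | dept      | salary | years
---+-------+-----------+--------+------
6  | Carol | Support   | 146036 | 12   
4  | Dave  | Marketing | 133051 | 24   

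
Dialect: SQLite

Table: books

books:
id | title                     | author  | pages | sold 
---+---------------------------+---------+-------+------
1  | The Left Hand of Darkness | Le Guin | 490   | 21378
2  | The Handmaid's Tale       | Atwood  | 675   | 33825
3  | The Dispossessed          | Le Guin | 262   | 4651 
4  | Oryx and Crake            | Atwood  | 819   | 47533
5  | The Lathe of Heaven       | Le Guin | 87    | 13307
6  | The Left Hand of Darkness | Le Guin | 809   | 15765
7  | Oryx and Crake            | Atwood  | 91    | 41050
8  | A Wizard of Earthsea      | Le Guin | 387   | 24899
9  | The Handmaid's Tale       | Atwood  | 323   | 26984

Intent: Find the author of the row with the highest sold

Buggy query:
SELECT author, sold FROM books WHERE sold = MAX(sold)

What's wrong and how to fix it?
Bug: MAX(sold) is an aggregate and cannot be used directly in WHERE

Fix: Wrap MAX in a scalar subquery so WHERE compares against a single value

Corrected query:
SELECT author, sold FROM books WHERE sold = (SELECT MAX(sold) FROM books)

Result:
author | sold 
-------+------
Atwood | 47533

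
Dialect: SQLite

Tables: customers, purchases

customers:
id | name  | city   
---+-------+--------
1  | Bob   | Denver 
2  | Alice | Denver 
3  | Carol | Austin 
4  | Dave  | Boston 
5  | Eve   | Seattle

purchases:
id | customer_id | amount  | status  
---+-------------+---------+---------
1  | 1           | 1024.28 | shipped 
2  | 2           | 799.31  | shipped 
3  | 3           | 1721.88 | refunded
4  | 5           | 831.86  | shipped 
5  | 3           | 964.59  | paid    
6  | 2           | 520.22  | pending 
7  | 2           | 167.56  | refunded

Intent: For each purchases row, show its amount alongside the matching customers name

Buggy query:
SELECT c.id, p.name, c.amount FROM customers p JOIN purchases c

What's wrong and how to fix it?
Bug: JOIN with no ON clause produces a cartesian product; every purchases row pairs with every customers row

Fix: Add ON c.customer_id = p.id to the JOIN

Corrected query:
SELECT c.id, p.name, c.amount FROM customers p JOIN purchases c ON c.customer_id = p.id

Result:
id | name  | amount 
---+-------+--------
1  | Bob   | 1024.28
2  | Alice | 799.31 
3  | Carol | 1721.88
4  | Eve   | 831.86 
5  | Carol | 964.59 
6  | Alice | 520.22 
7  | Alice | 167.56 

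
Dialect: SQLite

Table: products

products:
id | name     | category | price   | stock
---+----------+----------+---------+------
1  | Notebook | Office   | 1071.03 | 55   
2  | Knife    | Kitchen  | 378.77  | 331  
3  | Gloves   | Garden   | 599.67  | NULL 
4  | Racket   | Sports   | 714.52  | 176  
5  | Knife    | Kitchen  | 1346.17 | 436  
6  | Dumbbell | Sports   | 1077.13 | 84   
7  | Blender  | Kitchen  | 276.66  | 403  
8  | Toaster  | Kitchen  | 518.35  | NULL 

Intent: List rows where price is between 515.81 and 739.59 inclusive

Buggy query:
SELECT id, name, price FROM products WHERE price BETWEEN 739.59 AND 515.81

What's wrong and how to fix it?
Bug: The bounds are reversed; BETWEEN a AND b requires a <= b to match anything

Fix: Write BETWEEN 515.81 AND 739.59

Corrected query:
SELECT id, name, price FROM products WHERE price BETWEEN 515.81 AND 739.59

Result:
id | name    | price 
---+---------+-------
3  | Gloves  | 599.67
4  | Racket  | 714.52
8  | Toaster | 518.35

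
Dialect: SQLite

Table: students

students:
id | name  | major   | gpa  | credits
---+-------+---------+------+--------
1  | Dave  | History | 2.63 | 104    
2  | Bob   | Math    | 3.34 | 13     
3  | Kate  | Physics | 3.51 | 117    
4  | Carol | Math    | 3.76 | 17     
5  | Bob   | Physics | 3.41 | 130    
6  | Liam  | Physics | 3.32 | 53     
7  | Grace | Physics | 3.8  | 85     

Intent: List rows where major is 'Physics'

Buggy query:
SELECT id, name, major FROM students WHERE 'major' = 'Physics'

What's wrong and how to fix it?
Bug: 'major' in single quotes is a string literal, not the column; the comparison is literal-vs-literal and never true

Fix: Reference the column as major without single quotes

Corrected query:
SELECT id, name, major FROM students WHERE major = 'Physics'

Result:
id | name  | major  
---+-------+--------
3  | Kate  | Physics
5  | Bob   | Physics
6  | Liam  | Physics
7  | Grace | Physics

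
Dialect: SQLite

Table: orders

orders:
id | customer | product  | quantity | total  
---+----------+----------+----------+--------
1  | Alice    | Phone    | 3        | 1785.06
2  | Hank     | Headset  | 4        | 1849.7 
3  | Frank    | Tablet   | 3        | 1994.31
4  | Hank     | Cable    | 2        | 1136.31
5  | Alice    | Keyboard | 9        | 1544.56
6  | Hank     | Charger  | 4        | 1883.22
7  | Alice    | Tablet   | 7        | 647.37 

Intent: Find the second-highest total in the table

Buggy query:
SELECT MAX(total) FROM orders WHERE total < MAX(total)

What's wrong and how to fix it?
Bug: The inner MAX is an aggregate inside WHERE, which is not allowed

Fix: Put the inner MAX in a scalar subquery

Corrected query:
SELECT MAX(total) FROM orders WHERE total < (SELECT MAX(total) FROM orders)

Result:
MAX(total)
----------
1883.22   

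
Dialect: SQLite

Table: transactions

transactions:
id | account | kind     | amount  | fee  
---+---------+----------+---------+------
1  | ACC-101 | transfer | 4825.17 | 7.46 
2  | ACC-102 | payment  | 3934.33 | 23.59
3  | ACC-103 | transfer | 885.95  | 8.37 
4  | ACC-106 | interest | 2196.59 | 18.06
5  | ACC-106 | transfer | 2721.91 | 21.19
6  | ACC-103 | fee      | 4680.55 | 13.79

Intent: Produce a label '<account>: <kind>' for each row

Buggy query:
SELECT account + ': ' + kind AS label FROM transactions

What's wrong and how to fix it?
Bug: '+' is numeric addition; on text columns SQLite converts them to 0 instead of concatenating

Fix: Use the || operator for string concatenation

Corrected query:
SELECT account || ': ' || kind AS label FROM transactions

Result:
label            
-----------------
ACC-101: transfer
ACC-102: payment 
ACC-103: transfer
ACC-106: interest
ACC-106: transfer
ACC-103: fee     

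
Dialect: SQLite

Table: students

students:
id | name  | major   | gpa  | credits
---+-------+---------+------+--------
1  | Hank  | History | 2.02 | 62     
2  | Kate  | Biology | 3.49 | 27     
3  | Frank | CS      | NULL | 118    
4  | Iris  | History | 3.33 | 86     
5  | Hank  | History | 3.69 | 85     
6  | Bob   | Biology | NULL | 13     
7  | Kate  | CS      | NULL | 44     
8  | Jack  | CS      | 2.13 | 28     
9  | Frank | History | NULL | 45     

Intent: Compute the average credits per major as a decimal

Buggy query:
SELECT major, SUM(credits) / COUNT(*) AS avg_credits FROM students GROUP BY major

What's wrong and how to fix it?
Bug: Both operands are integers, so '/' performs integer division and truncates

Fix: Multiply by 1.0 (or CAST to REAL) to force floating-point division

Corrected query:
SELECT major, SUM(credits) * 1.0 / COUNT(*) AS avg_credits FROM students GROUP BY major

Result:
major   | avg_credits
--------+------------
Biology | 20         
CS      | 63.333333  
History | 69.5       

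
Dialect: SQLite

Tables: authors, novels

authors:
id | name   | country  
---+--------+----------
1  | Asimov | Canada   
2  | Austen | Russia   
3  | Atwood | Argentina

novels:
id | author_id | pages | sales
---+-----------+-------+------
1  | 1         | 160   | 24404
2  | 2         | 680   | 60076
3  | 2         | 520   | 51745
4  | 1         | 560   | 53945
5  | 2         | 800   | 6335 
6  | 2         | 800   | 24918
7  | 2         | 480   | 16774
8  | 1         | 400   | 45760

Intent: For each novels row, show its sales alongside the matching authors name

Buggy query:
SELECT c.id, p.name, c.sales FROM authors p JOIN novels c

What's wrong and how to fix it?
Bug: Missing join condition: each novels row is matched to all authors rows instead of just its own

Fix: Add ON c.author_id = p.id to the JOIN

Corrected query:
SELECT c.id, p.name, c.sales FROM authors p JOIN novels c ON c.author_id = p.id

Result:
id | name   | sales
---+--------+------
1  | Asimov | 24404
2  | Austen | 60076
3  | Austen | 51745
4  | Asimov | 53945
5  | Austen | 6335 
6  | Austen | 24918
7  | Austen | 16774
8  | Asimov | 45760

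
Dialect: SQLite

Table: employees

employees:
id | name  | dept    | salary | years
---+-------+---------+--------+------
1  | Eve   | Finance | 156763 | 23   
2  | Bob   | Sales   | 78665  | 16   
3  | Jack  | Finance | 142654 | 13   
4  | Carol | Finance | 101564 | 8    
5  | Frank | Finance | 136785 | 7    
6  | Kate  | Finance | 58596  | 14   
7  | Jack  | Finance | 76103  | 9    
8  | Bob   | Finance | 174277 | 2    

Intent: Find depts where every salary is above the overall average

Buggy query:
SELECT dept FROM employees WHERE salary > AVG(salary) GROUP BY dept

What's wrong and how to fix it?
Bug: WHERE evaluates per row before aggregation, so AVG() is unavailable

Fix: Use a subquery for AVG and a HAVING MIN(...) filter so the condition holds for every row in the group

Corrected query:
SELECT dept FROM employees GROUP BY dept HAVING MIN(salary) > (SELECT AVG(salary) FROM employees)

Result:
(no rows)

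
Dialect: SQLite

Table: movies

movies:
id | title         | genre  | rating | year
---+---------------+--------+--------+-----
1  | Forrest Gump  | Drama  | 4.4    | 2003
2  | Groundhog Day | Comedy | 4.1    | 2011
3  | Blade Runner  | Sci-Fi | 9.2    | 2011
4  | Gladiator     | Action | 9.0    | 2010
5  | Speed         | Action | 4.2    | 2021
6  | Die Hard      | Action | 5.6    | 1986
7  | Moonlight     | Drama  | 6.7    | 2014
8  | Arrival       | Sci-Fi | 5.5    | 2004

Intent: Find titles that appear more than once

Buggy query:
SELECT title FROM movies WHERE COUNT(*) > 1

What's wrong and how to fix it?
Bug: COUNT(*) is an aggregate and cannot be used in WHERE

Fix: Group first, then use HAVING for the count condition

Corrected query:
SELECT title FROM movies GROUP BY title HAVING COUNT(*) > 1

Result:
(no rows)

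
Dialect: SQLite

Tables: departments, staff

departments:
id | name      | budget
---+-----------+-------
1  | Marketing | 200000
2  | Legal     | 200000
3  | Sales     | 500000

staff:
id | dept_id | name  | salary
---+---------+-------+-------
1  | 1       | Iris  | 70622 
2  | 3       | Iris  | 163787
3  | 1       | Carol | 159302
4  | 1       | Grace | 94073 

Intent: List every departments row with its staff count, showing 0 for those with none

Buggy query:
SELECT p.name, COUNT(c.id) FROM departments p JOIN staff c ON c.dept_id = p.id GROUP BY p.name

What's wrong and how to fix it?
Bug: INNER JOIN drops departments rows that have no matching staff rows

Fix: Use LEFT JOIN so parents without children still appear (COUNT(c.id) gives 0)

Corrected query:
SELECT p.name, COUNT(c.id) FROM departments p LEFT JOIN staff c ON c.dept_id = p.id GROUP BY p.name

Result:
name      | COUNT(c.id)
----------+------------
Legal     | 0          
Marketing | 3          
Sales     | 1          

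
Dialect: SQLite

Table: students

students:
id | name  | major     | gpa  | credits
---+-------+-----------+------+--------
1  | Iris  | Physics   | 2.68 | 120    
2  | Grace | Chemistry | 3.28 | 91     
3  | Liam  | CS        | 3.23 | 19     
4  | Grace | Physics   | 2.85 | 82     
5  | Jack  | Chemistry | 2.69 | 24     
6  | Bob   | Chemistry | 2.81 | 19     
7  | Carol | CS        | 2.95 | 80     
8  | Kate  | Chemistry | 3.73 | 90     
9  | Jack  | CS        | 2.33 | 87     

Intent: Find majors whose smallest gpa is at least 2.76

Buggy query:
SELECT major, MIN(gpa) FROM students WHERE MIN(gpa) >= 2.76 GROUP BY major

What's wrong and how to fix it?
Bug: Aggregates like MIN are computed per group after WHERE runs

Fix: Use HAVING for the per-group MIN condition

Corrected query:
SELECT major, MIN(gpa) FROM students GROUP BY major HAVING MIN(gpa) >= 2.76

Result:
(no rows)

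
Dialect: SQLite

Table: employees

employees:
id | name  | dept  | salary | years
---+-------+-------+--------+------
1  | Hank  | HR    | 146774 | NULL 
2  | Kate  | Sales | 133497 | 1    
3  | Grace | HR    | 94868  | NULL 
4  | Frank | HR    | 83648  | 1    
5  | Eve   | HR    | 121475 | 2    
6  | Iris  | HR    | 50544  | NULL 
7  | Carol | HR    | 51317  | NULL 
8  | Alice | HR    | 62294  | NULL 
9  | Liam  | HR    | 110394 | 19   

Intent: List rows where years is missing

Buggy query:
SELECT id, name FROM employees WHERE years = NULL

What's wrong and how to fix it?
Bug: '= NULL' is always unknown in SQL three-valued logic, so no rows match

Fix: Use IS NULL to test for NULL

Corrected query:
SELECT id, name FROM employees WHERE years IS NULL

Result:
id | name 
---+------
1  | Hank 
3  | Grace
6  | Iris 
7  | Carol
8  | Alice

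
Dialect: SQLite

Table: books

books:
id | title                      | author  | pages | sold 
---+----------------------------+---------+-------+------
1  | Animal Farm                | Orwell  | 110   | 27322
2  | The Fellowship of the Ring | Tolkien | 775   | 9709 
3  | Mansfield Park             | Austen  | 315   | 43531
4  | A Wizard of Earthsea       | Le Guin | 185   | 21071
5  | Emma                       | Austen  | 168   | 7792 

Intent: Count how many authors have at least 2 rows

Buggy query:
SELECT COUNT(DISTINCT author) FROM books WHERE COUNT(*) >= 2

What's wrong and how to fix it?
Bug: WHERE filters individual rows, not groups, so a group-level COUNT is invalid there

Fix: Group first with HAVING COUNT(*) >= 2, then COUNT the resulting groups

Corrected query:
SELECT COUNT(*) FROM (SELECT author FROM books GROUP BY author HAVING COUNT(*) >= 2)

Result:
COUNT(*)
--------
1       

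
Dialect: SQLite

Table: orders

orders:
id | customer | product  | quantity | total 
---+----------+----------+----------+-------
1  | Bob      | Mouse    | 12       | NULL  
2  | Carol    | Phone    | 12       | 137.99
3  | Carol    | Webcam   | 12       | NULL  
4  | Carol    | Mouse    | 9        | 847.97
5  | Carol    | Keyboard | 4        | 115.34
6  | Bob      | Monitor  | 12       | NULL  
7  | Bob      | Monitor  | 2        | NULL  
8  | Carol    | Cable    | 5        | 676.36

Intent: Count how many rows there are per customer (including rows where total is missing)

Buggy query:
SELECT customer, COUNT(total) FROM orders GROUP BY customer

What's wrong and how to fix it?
Bug: COUNT(total) skips NULLs, so groups with missing total are undercounted

Fix: Replace COUNT(total) with COUNT(*)

Corrected query:
SELECT customer, COUNT(*) FROM orders GROUP BY customer

Result:
customer | COUNT(*)
---------+---------
Bob      | 3       
Carol    | 5       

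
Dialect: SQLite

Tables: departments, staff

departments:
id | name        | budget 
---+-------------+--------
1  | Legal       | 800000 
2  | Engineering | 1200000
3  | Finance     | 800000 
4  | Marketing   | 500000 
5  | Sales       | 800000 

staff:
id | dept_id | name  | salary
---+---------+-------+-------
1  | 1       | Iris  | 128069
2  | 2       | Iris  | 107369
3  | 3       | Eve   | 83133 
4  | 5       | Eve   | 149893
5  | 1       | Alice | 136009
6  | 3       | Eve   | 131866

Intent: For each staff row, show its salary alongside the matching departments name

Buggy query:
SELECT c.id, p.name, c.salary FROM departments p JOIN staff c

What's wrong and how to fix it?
Bug: JOIN with no ON clause produces a cartesian product; every staff row pairs with every departments row

Fix: Add ON c.dept_id = p.id to the JOIN

Corrected query:
SELECT c.id, p.name, c.salary FROM departments p JOIN staff c ON c.dept_id = p.id

Result:
id | name        | salary
---+-------------+-------
1  | Legal       | 128069
2  | Engineering | 107369
3  | Finance     | 83133 
4  | Sales       | 149893
5  | Legal       | 136009
6  | Finance     | 131866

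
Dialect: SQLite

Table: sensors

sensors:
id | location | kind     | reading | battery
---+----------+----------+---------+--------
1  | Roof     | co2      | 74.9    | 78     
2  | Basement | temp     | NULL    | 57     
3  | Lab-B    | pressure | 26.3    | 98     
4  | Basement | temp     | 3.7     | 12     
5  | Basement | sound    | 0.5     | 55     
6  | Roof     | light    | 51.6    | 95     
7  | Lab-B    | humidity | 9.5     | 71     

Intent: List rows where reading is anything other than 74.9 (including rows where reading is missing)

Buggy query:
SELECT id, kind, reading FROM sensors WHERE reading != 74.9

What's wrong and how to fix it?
Bug: 'reading != 74.9' is unknown when reading is NULL, so NULL rows are silently excluded

Fix: Add an explicit OR reading IS NULL to include the missing-value rows

Corrected query:
SELECT id, kind, reading FROM sensors WHERE reading != 74.9 OR reading IS NULL

Result:
id | kind     | reading
---+----------+--------
2  | temp     | NULL   
3  | pressure | 26.3   
4  | temp     | 3.7    
5  | sound    | 0.5    
6  | light    | 51.6   
7  | humidity | 9.5    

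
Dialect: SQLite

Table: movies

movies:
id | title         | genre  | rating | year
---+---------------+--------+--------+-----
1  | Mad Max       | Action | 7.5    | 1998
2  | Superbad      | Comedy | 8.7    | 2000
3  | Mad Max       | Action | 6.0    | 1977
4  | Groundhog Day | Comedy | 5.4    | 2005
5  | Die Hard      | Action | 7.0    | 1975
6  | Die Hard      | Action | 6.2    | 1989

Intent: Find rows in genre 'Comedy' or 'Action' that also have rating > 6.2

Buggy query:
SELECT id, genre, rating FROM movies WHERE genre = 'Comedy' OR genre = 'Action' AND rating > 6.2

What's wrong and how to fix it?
Bug: AND binds tighter than OR, so this parses as genre = 'Comedy' OR (genre = 'Action' AND rating > 6.2)

Fix: Add parentheses around the OR so the AND applies to both alternatives

Corrected query:
SELECT id, genre, rating FROM movies WHERE (genre = 'Comedy' OR genre = 'Action') AND rating > 6.2

Result:
id | genre  | rating
---+--------+-------
1  | Action | 7.5   
2  | Comedy | 8.7   
5  | Action | 7     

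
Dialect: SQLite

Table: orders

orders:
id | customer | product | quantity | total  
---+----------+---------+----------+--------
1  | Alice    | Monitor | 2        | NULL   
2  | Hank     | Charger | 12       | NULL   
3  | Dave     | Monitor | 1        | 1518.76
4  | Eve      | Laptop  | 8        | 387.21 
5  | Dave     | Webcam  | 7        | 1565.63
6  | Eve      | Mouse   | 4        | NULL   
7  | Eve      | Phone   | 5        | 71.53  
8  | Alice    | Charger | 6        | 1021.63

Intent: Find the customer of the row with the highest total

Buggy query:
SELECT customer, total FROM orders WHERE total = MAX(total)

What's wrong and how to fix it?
Bug: MAX(total) is an aggregate and cannot be used directly in WHERE

Fix: Wrap MAX in a scalar subquery so WHERE compares against a single value

Corrected query:
SELECT customer, total FROM orders WHERE total = (SELECT MAX(total) FROM orders)

Result:
customer | total  
---------+--------
Dave     | 1565.63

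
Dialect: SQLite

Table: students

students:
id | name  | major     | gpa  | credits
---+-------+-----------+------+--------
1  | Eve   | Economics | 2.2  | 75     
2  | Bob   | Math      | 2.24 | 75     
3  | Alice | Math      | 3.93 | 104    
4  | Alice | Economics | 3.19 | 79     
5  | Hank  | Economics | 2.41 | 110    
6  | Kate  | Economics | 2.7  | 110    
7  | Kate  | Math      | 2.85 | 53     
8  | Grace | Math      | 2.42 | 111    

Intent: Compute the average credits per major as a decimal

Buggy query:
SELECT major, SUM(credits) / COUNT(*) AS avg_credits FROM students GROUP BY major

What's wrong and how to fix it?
Bug: SUM(credits) and COUNT(*) are both integers; the division truncates the fractional part

Fix: Cast one side to REAL so the division keeps the fractional part

Corrected query:
SELECT major, SUM(credits) * 1.0 / COUNT(*) AS avg_credits FROM students GROUP BY major

Result:
major     | avg_credits
----------+------------
Economics | 93.5       
Math      | 85.75      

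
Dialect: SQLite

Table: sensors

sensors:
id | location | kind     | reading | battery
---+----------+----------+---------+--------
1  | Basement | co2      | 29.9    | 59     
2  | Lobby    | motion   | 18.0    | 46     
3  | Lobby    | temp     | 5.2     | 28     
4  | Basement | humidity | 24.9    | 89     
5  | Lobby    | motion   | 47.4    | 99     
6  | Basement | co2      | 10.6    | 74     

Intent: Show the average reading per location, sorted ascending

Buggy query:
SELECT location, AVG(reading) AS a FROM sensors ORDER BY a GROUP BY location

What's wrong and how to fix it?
Bug: ORDER BY appears before GROUP BY; SQL clause order requires GROUP BY first

Fix: Reorder: SELECT … FROM … GROUP BY … ORDER BY …

Corrected query:
SELECT location, AVG(reading) AS a FROM sensors GROUP BY location ORDER BY a

Result:
location | a        
---------+----------
Basement | 21.8     
Lobby    | 23.533333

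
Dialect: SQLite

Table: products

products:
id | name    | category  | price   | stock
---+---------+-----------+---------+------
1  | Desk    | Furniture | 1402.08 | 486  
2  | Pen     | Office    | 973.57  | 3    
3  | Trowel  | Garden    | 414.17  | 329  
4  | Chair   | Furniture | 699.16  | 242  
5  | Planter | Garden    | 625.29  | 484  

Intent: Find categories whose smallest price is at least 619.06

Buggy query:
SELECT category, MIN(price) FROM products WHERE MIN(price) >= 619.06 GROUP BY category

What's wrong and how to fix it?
Bug: Aggregates like MIN are computed per group after WHERE runs

Fix: Use HAVING for the per-group MIN condition

Corrected query:
SELECT category, MIN(price) FROM products GROUP BY category HAVING MIN(price) >= 619.06

Result:
category  | MIN(price)
----------+-----------
Furniture | 699.16    
Office    | 973.57    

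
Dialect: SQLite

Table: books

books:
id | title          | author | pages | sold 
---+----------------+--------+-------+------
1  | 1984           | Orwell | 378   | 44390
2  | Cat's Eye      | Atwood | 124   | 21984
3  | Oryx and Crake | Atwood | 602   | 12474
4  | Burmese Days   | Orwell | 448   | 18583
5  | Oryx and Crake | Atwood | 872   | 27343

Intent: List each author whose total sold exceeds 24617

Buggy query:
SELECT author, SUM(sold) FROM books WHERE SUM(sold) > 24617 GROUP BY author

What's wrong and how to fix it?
Bug: SUM(sold) is an aggregate, but WHERE filters rows before aggregation

Fix: Use HAVING (which filters groups after aggregation) instead of WHERE

Corrected query:
SELECT author, SUM(sold) FROM books GROUP BY author HAVING SUM(sold) > 24617

Result:
author | SUM(sold)
-------+----------
Atwood | 61801    
Orwell | 62973    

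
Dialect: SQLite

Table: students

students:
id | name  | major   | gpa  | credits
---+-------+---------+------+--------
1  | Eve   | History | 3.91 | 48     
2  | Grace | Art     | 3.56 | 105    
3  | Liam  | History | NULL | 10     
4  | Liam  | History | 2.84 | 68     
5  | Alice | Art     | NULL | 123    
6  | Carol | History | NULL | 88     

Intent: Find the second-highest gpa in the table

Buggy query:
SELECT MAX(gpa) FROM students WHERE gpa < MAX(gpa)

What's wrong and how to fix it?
Bug: MAX(gpa) on the right of the comparison is an aggregate-in-WHERE error

Fix: Compute the overall MAX in a subquery, then take MAX of rows below it

Corrected query:
SELECT MAX(gpa) FROM students WHERE gpa < (SELECT MAX(gpa) FROM students)

Result:
MAX(gpa)
--------
3.56    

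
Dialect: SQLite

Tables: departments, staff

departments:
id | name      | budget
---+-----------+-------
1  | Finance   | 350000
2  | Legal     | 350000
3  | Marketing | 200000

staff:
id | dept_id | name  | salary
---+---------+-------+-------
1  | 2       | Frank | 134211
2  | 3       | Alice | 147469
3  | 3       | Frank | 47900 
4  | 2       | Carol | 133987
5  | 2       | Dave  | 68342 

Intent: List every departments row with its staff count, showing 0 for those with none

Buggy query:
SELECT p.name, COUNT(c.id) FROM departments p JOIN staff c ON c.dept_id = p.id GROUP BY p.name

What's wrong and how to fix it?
Bug: An inner join excludes parents with zero children

Fix: Use LEFT JOIN so parents without children still appear (COUNT(c.id) gives 0)

Corrected query:
SELECT p.name, COUNT(c.id) FROM departments p LEFT JOIN staff c ON c.dept_id = p.id GROUP BY p.name

Result:
name      | COUNT(c.id)
----------+------------
Finance   | 0          
Legal     | 3          
Marketing | 2          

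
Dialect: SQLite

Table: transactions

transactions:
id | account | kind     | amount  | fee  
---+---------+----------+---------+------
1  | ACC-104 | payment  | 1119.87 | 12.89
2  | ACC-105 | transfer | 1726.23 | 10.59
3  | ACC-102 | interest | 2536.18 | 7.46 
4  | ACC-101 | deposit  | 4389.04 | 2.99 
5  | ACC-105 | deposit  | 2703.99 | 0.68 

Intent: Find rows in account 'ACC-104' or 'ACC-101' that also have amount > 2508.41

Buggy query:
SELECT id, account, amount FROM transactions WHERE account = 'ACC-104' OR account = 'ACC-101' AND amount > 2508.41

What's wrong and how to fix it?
Bug: Without parentheses, AND is evaluated before OR, so the amount filter only applies to the 'ACC-101' branch

Fix: Group the OR with parentheses (or use IN), then AND the threshold

Corrected query:
SELECT id, account, amount FROM transactions WHERE (account = 'ACC-104' OR account = 'ACC-101') AND amount > 2508.41

Result:
id | account | amount 
---+---------+--------
4  | ACC-101 | 4389.04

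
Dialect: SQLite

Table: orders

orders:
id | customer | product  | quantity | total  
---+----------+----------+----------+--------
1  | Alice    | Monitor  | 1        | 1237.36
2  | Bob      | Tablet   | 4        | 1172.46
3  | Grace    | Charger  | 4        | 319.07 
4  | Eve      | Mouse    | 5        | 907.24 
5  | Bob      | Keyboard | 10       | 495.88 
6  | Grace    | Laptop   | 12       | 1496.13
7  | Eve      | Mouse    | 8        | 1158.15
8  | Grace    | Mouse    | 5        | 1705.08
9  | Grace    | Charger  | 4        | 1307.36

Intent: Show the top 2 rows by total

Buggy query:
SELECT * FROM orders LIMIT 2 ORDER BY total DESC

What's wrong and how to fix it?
Bug: LIMIT must come after ORDER BY

Fix: Sort with ORDER BY, then apply LIMIT

Corrected query:
SELECT * FROM orders ORDER BY total DESC LIMIT 2

Result:
id | customer | product | quantity | total  
---+----------+---------+----------+--------
8  | Grace    | Mouse   | 5        | 1705.08
6  | Grace    | Laptop  | 12       | 1496.13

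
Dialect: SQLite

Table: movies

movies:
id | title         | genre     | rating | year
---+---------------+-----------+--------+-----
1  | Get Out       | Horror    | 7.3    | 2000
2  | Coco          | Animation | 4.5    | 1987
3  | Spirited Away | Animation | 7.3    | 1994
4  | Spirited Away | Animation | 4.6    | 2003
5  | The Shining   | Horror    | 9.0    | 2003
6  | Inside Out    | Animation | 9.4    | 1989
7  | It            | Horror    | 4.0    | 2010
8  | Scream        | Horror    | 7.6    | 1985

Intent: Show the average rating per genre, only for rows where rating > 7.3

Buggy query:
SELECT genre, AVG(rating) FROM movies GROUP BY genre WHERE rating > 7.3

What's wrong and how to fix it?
Bug: Row-level WHERE must come before GROUP BY in the clause order

Fix: Move the WHERE clause before GROUP BY

Corrected query:
SELECT genre, AVG(rating) FROM movies WHERE rating > 7.3 GROUP BY genre

Result:
genre     | AVG(rating)
----------+------------
Animation | 9.4        
Horror    | 8.3        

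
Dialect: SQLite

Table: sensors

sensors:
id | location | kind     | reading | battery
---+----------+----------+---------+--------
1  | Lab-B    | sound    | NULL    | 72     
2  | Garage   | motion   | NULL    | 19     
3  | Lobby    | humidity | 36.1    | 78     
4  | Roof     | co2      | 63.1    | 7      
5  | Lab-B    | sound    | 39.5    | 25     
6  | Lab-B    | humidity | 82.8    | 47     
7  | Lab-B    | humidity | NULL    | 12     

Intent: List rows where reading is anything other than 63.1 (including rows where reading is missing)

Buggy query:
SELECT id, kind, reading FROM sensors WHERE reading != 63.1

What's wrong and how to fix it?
Bug: Inequality against NULL is unknown, not true; rows with NULL are dropped

Fix: Add an explicit OR reading IS NULL to include the missing-value rows

Corrected query:
SELECT id, kind, reading FROM sensors WHERE reading != 63.1 OR reading IS NULL

Result:
id | kind     | reading
---+----------+--------
1  | sound    | NULL   
2  | motion   | NULL   
3  | humidity | 36.1   
5  | sound    | 39.5   
6  | humidity | 82.8   
7  | humidity | NULL   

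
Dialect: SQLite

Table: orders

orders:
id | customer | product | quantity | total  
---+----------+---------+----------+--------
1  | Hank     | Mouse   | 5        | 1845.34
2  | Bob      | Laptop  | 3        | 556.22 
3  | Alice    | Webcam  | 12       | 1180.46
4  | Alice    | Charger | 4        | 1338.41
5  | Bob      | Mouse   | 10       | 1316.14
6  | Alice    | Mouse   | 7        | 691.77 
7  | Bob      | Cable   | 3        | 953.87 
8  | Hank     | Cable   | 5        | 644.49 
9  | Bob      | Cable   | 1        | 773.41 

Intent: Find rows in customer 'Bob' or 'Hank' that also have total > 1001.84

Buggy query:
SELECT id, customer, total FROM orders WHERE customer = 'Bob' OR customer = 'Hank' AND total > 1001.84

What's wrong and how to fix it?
Bug: AND binds tighter than OR, so this parses as customer = 'Bob' OR (customer = 'Hank' AND total > 1001.84)

Fix: Add parentheses around the OR so the AND applies to both alternatives

Corrected query:
SELECT id, customer, total FROM orders WHERE (customer = 'Bob' OR customer = 'Hank') AND total > 1001.84

Result:
id | customer | total  
---+----------+--------
1  | Hank     | 1845.34
5  | Bob      | 1316.14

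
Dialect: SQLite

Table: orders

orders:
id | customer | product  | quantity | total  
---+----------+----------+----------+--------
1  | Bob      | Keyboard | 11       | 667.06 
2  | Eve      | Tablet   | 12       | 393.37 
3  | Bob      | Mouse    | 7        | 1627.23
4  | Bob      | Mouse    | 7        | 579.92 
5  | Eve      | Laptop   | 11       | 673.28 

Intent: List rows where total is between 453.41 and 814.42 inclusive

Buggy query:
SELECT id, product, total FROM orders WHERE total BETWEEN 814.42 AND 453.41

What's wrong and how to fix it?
Bug: The bounds are reversed; BETWEEN a AND b requires a <= b to match anything

Fix: Write BETWEEN 453.41 AND 814.42

Corrected query:
SELECT id, product, total FROM orders WHERE total BETWEEN 453.41 AND 814.42

Result:
id | product  | total 
---+----------+-------
1  | Keyboard | 667.06
4  | Mouse    | 579.92
5  | Laptop   | 673.28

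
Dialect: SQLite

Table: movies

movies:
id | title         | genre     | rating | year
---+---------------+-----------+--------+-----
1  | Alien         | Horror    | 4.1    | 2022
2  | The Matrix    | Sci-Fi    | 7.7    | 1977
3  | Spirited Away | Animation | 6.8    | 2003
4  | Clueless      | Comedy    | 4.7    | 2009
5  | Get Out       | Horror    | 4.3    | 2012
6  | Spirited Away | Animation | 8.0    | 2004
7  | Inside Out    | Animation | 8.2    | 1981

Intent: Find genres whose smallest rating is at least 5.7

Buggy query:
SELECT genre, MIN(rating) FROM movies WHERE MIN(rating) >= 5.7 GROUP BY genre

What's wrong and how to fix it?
Bug: Aggregates like MIN are computed per group after WHERE runs

Fix: Use HAVING for the per-group MIN condition

Corrected query:
SELECT genre, MIN(rating) FROM movies GROUP BY genre HAVING MIN(rating) >= 5.7

Result:
genre     | MIN(rating)
----------+------------
Animation | 6.8        
Sci-Fi    | 7.7        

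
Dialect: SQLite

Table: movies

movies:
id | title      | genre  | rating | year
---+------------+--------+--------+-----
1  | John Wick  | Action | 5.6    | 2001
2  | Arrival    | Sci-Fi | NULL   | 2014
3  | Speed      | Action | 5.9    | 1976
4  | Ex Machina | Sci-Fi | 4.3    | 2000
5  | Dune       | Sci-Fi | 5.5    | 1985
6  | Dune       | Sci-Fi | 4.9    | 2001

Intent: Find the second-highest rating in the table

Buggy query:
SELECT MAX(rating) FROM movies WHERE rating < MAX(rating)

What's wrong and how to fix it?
Bug: The inner MAX is an aggregate inside WHERE, which is not allowed

Fix: Put the inner MAX in a scalar subquery

Corrected query:
SELECT MAX(rating) FROM movies WHERE rating < (SELECT MAX(rating) FROM movies)

Result:
MAX(rating)
-----------
5.6        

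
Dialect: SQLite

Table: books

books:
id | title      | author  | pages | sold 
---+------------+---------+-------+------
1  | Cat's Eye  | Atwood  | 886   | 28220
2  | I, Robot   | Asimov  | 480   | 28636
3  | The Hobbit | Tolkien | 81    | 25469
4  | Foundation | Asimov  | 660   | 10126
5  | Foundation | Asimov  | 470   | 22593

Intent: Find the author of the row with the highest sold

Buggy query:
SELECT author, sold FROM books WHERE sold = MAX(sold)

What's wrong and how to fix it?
Bug: MAX(sold) is an aggregate and cannot be used directly in WHERE

Fix: Wrap MAX in a scalar subquery so WHERE compares against a single value

Corrected query:
SELECT author, sold FROM books WHERE sold = (SELECT MAX(sold) FROM books)

Result:
author | sold 
-------+------
Asimov | 28636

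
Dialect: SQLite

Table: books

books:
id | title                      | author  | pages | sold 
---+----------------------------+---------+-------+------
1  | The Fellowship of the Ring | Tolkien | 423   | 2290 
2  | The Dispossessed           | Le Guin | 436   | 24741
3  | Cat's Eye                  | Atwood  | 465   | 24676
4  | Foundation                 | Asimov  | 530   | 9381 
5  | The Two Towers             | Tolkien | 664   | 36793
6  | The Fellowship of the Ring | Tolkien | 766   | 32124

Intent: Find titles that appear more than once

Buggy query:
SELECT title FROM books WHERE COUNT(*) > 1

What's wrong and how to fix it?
Bug: COUNT(*) is an aggregate and cannot be used in WHERE

Fix: GROUP BY title, then filter groups with HAVING COUNT(*) > 1

Corrected query:
SELECT title FROM books GROUP BY title HAVING COUNT(*) > 1

Result:
title                     
--------------------------
The Fellowship of the Ring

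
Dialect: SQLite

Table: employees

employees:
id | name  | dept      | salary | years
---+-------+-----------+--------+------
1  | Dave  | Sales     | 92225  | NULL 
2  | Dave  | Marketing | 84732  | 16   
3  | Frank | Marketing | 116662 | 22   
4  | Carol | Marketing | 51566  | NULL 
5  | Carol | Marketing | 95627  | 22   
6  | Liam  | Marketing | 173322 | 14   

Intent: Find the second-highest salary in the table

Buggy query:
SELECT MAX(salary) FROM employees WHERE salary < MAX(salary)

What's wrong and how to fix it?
Bug: MAX(salary) on the right of the comparison is an aggregate-in-WHERE error

Fix: Put the inner MAX in a scalar subquery

Corrected query:
SELECT MAX(salary) FROM employees WHERE salary < (SELECT MAX(salary) FROM employees)

Result:
MAX(salary)
-----------
116662     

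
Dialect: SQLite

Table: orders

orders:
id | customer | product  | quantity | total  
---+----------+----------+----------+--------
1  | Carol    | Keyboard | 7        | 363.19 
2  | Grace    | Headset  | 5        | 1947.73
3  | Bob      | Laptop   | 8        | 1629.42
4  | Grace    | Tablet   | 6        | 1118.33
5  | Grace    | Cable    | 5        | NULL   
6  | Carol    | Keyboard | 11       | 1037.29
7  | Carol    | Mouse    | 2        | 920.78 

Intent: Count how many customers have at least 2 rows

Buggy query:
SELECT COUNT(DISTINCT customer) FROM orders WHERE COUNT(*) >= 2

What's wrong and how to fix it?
Bug: WHERE filters individual rows, not groups, so a group-level COUNT is invalid there

Fix: Group first with HAVING COUNT(*) >= 2, then COUNT the resulting groups

Corrected query:
SELECT COUNT(*) FROM (SELECT customer FROM orders GROUP BY customer HAVING COUNT(*) >= 2)

Result:
COUNT(*)
--------
2       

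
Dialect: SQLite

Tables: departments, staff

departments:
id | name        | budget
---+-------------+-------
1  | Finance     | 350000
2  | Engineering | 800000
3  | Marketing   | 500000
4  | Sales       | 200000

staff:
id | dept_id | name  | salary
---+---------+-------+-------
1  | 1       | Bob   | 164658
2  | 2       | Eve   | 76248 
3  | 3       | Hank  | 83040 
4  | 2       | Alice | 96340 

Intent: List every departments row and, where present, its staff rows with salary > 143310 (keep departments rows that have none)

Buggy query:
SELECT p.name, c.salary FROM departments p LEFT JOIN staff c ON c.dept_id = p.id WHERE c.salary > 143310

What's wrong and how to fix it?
Bug: A WHERE condition on the right-hand table after LEFT JOIN drops unmatched parents

Fix: Move the right-table condition into the ON clause so unmatched parents are kept

Corrected query:
SELECT p.name, c.salary FROM departments p LEFT JOIN staff c ON c.dept_id = p.id AND c.salary > 143310

Result:
name        | salary
------------+-------
Finance     | 164658
Engineering | NULL  
Marketing   | NULL  
Sales       | NULL  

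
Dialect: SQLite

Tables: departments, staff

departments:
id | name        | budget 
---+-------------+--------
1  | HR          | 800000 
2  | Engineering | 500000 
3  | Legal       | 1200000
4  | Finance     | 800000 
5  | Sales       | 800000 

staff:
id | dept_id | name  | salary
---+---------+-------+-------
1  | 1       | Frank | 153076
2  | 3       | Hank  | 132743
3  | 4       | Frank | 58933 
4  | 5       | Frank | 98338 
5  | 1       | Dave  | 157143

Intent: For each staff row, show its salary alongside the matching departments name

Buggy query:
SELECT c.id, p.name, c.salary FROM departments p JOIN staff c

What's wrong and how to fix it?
Bug: JOIN with no ON clause produces a cartesian product; every staff row pairs with every departments row

Fix: Specify the join condition linking the foreign key to the parent id

Corrected query:
SELECT c.id, p.name, c.salary FROM departments p JOIN staff c ON c.dept_id = p.id

Result:
id | name    | salary
---+---------+-------
1  | HR      | 153076
2  | Legal   | 132743
3  | Finance | 58933 
4  | Sales   | 98338 
5  | HR      | 157143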